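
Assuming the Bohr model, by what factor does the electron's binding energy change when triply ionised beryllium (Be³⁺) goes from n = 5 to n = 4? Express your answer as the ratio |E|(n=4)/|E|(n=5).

|E| ∝ Z^2 · n^-2; with Z fixed, |E| ∝ n^-2.
|E|(n=4)/|E|(n=5) = (4/5)^-2 = 25/16

25/16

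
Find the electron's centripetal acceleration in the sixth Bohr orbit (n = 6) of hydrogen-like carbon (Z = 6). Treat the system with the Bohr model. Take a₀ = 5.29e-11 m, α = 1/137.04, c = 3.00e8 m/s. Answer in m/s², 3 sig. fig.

1.51e22 m/s²

r = n²a₀/Z = 3.17e-10 m, v = Zαc/n = 2.19e6 m/s
a = v²/r = (2.19e6)² / 3.17e-10 = 1.51e22 m/s²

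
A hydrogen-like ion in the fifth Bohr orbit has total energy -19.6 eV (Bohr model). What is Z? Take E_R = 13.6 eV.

E_n = −E_R Z²/n² ⇒ Z² = −E_n n²/E_R = 19.6 × 5² / 13.6 ≈ 36.03
Z = 6

6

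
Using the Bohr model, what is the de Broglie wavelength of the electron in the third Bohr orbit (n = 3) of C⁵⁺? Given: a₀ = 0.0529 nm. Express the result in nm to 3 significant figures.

0.166 nm

The Bohr quantisation condition is nλ = 2πr_n.
r_n = n²a₀/Z = 0.0794 nm
λ = 2πr_n/n = 2π·0.0794/3 = 0.166 nm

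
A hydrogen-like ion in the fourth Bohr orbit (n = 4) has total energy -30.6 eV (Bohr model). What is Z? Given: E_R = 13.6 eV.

6

E_n = −E_R Z²/n² ⇒ Z² = −E_n n²/E_R = 30.6 × 4² / 13.6 ≈ 36.00
Z = 6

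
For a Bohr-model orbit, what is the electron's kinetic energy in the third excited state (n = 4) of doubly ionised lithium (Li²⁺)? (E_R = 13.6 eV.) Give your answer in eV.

For a Coulomb orbit the virial theorem gives K = −E_n.
E_n = −E_R·Z²/n², so K = E_R·Z²/n² = 13.6 × 3²/4² = 7.65 eV

7.65 eV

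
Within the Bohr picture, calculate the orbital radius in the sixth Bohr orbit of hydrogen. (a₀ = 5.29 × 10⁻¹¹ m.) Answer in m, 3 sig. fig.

r_n = n²a₀/Z = 6² × 5.29 × 10⁻¹¹ / 1
    = 36 × 5.29 × 10⁻¹¹ / 1 = 1.90 × 10⁻⁹ m

1.90 × 10⁻⁹ m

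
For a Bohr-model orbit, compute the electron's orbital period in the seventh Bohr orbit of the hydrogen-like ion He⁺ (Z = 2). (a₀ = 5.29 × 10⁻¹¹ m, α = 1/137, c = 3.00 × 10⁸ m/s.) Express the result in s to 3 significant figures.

r = n²a₀/Z = 7²·5.29 × 10⁻¹¹/2 = 1.30 × 10⁻⁹ m
v = Zαc/n = 2·0.00730·3.00 × 10⁸/7 = 6.26 × 10⁵ m/s
T = 2πr/v = 1.30 × 10⁻¹⁴ s

1.30 × 10⁻¹⁴ s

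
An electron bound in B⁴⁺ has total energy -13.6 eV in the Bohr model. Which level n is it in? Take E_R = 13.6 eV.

E_n = −E_R Z²/n² ⇒ n² = E_R Z²/(−E_n) = 13.6 × 5² / 13.6 ≈ 25.00
n = 5

5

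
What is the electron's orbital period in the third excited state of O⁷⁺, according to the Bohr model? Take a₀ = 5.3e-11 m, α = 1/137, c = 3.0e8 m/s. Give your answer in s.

r = n²a₀/Z = 4²·5.3e-11/8 = 1.1e-10 m
v = Zαc/n = 8·0.0073·3.0e8/4 = 4.4e6 m/s
T = 2πr/v = 1.5e-16 s

1.5e-16 s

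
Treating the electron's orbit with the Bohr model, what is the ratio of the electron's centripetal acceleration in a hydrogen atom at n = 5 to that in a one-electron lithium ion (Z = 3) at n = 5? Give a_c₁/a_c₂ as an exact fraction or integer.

a_c ∝ Z^3 · n^-4
a_c₁/a_c₂ = (1/3)^3 · (5/5)^-4 = 1/27

1/27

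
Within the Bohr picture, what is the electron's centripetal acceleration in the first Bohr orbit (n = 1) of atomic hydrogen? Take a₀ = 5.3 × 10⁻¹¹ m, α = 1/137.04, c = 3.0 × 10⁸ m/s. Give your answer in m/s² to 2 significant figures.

r = n²a₀/Z = 5.3 × 10⁻¹¹ m, v = Zαc/n = 2.2 × 10⁶ m/s
a = v²/r = (2.2 × 10⁶)² / 5.3 × 10⁻¹¹ = 9.0 × 10²² m/s²

9.0 × 10²² m/s²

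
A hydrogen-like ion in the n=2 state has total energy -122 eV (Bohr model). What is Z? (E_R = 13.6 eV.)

E_n = −E_R Z²/n² ⇒ Z² = −E_n n²/E_R = 122 × 2² / 13.6 ≈ 35.88
Z = 6

6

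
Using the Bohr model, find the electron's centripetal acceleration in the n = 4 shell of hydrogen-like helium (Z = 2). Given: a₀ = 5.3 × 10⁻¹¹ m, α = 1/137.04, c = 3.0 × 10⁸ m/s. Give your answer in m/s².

r = n²a₀/Z = 4.2 × 10⁻¹⁰ m, v = Zαc/n = 1.1 × 10⁶ m/s
a = v²/r = (1.1 × 10⁶)² / 4.2 × 10⁻¹⁰ = 2.8 × 10²¹ m/s²

2.8 × 10²¹ m/s²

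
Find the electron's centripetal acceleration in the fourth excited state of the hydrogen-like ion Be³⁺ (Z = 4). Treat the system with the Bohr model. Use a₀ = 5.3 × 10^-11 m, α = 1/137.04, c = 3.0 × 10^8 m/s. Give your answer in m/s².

r = n²a₀/Z = 3.3 × 10^-10 m, v = Zαc/n = 1.8 × 10^6 m/s
a = v²/r = (1.8 × 10^6)² / 3.3 × 10^-10 = 9.3 × 10^21 m/s²

9.3 × 10^21 m/s²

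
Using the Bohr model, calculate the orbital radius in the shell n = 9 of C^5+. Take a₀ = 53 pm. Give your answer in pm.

720 pm

r_n = n²a₀/Z = 9² × 53 / 6
    = 81 × 53 / 6 = 720 pm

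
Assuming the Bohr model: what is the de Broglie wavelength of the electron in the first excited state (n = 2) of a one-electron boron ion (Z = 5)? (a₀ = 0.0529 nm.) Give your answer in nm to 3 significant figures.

0.133 nm

The Bohr quantisation condition is nλ = 2πr_n.
r_n = n²a₀/Z = 0.0423 nm
λ = 2πr_n/n = 2π·0.0423/2 = 0.133 nm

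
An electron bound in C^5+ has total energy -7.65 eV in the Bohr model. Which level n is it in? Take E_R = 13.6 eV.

8

E_n = −E_R Z²/n² ⇒ n² = E_R Z²/(−E_n) = 13.6 × 6² / 7.65 ≈ 64.00
n = 8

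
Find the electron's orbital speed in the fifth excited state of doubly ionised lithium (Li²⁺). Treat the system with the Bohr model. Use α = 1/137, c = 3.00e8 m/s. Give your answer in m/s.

v_n = Zαc/n = 3 × 0.00730 × 3.00e8 / 6
    = 1.09e6 m/s

1.09e6 m/s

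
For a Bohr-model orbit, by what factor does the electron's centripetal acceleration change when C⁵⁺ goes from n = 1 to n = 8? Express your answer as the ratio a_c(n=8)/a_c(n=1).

a_c ∝ Z^3 · n^-4; with Z fixed, a_c ∝ n^-4.
a_c(n=8)/a_c(n=1) = (8/1)^-4 = 1/4096

1/4096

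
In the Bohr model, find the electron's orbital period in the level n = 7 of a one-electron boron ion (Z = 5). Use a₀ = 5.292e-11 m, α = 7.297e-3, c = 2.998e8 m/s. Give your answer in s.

r = n²a₀/Z = 7²·5.292e-11/5 = 5.186e-10 m
v = Zαc/n = 5·0.007297·2.998e8/7 = 1.563e6 m/s
T = 2πr/v = 2.085e-15 s

2.085e-15 s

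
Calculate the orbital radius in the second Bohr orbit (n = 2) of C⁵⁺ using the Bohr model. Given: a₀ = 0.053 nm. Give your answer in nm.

0.035 nm

r_n = n²a₀/Z = 2² × 0.053 / 6
    = 4 × 0.053 / 6 = 0.035 nm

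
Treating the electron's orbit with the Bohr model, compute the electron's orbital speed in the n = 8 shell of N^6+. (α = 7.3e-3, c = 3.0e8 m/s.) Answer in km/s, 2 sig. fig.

v_n = Zαc/n = 7 × 0.0073 × 3.0e8 / 8
    = 1900 km/s

1900 km/s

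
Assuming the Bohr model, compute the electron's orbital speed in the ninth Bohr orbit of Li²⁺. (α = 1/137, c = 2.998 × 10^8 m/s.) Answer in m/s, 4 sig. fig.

7.294 × 10^5 m/s

v_n = Zαc/n = 3 × 0.007299 × 2.998 × 10^8 / 9
    = 7.294 × 10^5 m/s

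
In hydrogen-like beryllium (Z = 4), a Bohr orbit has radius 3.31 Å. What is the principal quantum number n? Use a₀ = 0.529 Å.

5

r_n = n²a₀/Z ⇒ n² = rZ/a₀ = 3.31 × 4 / 0.529 ≈ 25.03
n = 5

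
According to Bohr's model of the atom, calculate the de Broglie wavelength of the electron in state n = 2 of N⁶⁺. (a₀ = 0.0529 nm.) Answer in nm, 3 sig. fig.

0.0950 nm

The Bohr quantisation condition is nλ = 2πr_n.
r_n = n²a₀/Z = 0.0302 nm
λ = 2πr_n/n = 2π·0.0302/2 = 0.0950 nm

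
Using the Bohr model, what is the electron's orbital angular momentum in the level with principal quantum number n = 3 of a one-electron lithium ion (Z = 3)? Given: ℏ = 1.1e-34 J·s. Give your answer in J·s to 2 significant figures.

L_n = nℏ = 3 × 1.1e-34 = 3.3e-34 J·s

3.3e-34 J·s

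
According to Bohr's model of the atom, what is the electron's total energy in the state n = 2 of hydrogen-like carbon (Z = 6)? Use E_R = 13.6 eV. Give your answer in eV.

E_n = −E_R·Z²/n² = −13.6 × 6²/2² = -122 eV

-122 eV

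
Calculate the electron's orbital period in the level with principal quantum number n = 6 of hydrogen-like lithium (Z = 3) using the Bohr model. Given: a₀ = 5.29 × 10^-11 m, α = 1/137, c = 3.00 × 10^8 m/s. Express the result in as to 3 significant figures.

3640 as

r = n²a₀/Z = 6²·5.29 × 10^-11/3 = 6.35 × 10^-10 m
v = Zαc/n = 3·0.00730·3.00 × 10^8/6 = 1.09 × 10^6 m/s
T = 2πr/v = 3.64 × 10^-15 s = 3640 as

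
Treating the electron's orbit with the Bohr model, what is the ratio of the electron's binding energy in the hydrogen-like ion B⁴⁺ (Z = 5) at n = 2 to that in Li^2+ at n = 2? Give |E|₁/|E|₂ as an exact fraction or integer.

|E| ∝ Z^2 · n^-2
|E|₁/|E|₂ = (5/3)^2 · (2/2)^-2 = 25/9

25/9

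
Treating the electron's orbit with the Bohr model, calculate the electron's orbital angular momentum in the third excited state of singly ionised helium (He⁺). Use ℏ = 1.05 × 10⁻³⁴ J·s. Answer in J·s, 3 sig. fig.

L_n = nℏ = 4 × 1.05 × 10⁻³⁴ = 4.20 × 10⁻³⁴ J·s

4.20 × 10⁻³⁴ J·s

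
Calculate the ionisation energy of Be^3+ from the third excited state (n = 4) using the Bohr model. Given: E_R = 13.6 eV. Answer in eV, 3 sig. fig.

13.6 eV

E_n = −E_R·Z²/n² = −13.6 × 4²/4² eV = -13.6 eV
Ionisation energy = −E_n = 13.6 eV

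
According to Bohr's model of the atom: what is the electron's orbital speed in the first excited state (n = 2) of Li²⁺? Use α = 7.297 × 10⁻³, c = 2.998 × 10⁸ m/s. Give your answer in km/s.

3281 km/s

v_n = Zαc/n = 3 × 0.007297 × 2.998 × 10⁸ / 2
    = 3281 km/s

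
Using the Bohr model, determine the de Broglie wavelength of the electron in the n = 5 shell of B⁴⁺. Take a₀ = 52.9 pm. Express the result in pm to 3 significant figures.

The Bohr quantisation condition is nλ = 2πr_n.
r_n = n²a₀/Z = 264 pm
λ = 2πr_n/n = 2π·264/5 = 332 pm

332 pm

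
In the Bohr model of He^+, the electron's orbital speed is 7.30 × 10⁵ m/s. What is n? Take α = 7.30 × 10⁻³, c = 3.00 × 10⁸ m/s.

6

v_n = Zαc/n ⇒ n = Zαc/v = 2 × 0.00730 × 3.00 × 10⁸ / 7.30 × 10⁵ ≈ 6.00
n = 6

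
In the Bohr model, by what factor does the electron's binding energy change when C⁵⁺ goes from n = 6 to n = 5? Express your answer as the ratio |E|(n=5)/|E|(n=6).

36/25

|E| ∝ Z^2 · n^-2; with Z fixed, |E| ∝ n^-2.
|E|(n=5)/|E|(n=6) = (5/6)^-2 = 36/25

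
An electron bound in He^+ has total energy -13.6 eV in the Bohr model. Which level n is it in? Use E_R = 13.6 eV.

2

E_n = −E_R Z²/n² ⇒ n² = E_R Z²/(−E_n) = 13.6 × 2² / 13.6 ≈ 4.00
n = 2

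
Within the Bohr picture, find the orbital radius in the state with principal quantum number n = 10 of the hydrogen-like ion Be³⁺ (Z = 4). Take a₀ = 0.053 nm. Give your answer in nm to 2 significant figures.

r_n = n²a₀/Z = 10² × 0.053 / 4
    = 100 × 0.053 / 4 = 1.3 nm

1.3 nm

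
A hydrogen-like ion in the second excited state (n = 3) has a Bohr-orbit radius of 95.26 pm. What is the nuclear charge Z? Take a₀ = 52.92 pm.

r_n = n²a₀/Z ⇒ Z = n²a₀/r = 3² × 52.92 / 95.26 ≈ 5.00
Z = 5

5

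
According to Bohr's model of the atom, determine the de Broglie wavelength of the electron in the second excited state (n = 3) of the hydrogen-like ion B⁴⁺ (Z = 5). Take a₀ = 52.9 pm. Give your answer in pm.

The Bohr quantisation condition is nλ = 2πr_n.
r_n = n²a₀/Z = 95.2 pm
λ = 2πr_n/n = 2π·95.2/3 = 199 pm

199 pm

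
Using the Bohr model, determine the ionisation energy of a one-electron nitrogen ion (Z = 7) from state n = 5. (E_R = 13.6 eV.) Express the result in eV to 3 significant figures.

26.7 eV

E_n = −E_R·Z²/n² = −13.6 × 7²/5² eV = -26.7 eV
Ionisation energy = −E_n = 26.7 eV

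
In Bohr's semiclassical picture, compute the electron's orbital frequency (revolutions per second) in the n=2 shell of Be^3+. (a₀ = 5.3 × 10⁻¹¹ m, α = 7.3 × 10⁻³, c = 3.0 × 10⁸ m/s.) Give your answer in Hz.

r = n²a₀/Z = 5.3 × 10⁻¹¹ m, v = Zαc/n = 4.4 × 10⁶ m/s
f = v/(2πr) = 1.3 × 10¹⁶ Hz

1.3 × 10¹⁶ Hz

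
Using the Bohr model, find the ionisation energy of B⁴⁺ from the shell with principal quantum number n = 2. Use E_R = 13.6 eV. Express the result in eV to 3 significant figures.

E_n = −E_R·Z²/n² = −13.6 × 5²/2² eV = -85.0 eV
Ionisation energy = −E_n = 85.0 eV

85.0 eV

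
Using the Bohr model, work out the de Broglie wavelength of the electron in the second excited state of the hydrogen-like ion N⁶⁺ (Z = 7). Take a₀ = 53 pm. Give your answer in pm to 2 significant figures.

The Bohr quantisation condition is nλ = 2πr_n.
r_n = n²a₀/Z = 68 pm
λ = 2πr_n/n = 2π·68/3 = 140 pm

140 pm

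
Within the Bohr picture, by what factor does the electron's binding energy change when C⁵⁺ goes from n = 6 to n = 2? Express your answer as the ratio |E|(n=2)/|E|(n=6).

|E| ∝ Z^2 · n^-2; with Z fixed, |E| ∝ n^-2.
|E|(n=2)/|E|(n=6) = (2/6)^-2 = 9

9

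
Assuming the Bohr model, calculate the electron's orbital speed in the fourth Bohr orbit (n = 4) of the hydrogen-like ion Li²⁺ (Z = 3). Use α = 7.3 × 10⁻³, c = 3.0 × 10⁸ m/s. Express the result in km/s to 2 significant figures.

v_n = Zαc/n = 3 × 0.0073 × 3.0 × 10⁸ / 4
    = 1600 km/s

1600 km/s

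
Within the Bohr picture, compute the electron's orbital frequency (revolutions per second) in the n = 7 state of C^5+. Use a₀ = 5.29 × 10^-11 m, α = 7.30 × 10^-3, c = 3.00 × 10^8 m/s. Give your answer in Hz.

6.92 × 10^14 Hz

r = n²a₀/Z = 4.32 × 10^-10 m, v = Zαc/n = 1.88 × 10^6 m/s
f = v/(2πr) = 6.92 × 10^14 Hz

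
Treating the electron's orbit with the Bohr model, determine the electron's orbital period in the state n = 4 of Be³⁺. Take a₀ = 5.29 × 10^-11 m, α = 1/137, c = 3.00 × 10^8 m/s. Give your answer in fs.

r = n²a₀/Z = 4²·5.29 × 10^-11/4 = 2.12 × 10^-10 m
v = Zαc/n = 4·0.00730·3.00 × 10^8/4 = 2.19 × 10^6 m/s
T = 2πr/v = 6.07 × 10^-16 s = 0.607 fs

0.607 fs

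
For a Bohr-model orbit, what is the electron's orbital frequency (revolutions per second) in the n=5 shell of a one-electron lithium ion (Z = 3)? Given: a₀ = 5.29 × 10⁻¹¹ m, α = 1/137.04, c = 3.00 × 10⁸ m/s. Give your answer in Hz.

4.74 × 10¹⁴ Hz

r = n²a₀/Z = 4.41 × 10⁻¹⁰ m, v = Zαc/n = 1.31 × 10⁶ m/s
f = v/(2πr) = 4.74 × 10¹⁴ Hz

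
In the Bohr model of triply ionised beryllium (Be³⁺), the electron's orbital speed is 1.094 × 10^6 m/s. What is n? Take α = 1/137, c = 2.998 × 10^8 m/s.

8

v_n = Zαc/n ⇒ n = Zαc/v = 4 × 0.007299 × 2.998 × 10^8 / 1.094 × 10^6 ≈ 8.00
n = 8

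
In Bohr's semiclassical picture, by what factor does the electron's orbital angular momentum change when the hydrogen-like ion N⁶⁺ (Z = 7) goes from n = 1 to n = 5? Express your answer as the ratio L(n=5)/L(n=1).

L = nℏ depends only on n, so L ∝ n.
L(n=5)/L(n=1) = (5/1)^1 = 5

5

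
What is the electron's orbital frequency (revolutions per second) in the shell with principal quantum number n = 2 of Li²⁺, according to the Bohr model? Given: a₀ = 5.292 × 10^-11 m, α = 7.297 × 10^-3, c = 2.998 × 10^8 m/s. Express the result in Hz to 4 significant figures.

7.402 × 10^15 Hz

r = n²a₀/Z = 7.056 × 10^-11 m, v = Zαc/n = 3.281 × 10^6 m/s
f = v/(2πr) = 7.402 × 10^15 Hz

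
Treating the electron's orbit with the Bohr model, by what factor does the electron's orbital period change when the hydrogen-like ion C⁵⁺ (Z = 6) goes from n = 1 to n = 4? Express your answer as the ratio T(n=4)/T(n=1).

64

T ∝ Z^-2 · n^3; with Z fixed, T ∝ n^3.
T(n=4)/T(n=1) = (4/1)^3 = 64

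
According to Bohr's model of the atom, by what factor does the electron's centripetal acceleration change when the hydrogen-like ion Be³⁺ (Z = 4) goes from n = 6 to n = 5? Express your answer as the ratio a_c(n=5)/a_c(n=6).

a_c ∝ Z^3 · n^-4; with Z fixed, a_c ∝ n^-4.
a_c(n=5)/a_c(n=6) = (5/6)^-4 = 1296/625

1296/625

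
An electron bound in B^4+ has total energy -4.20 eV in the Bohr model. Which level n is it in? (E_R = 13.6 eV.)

9

E_n = −E_R Z²/n² ⇒ n² = E_R Z²/(−E_n) = 13.6 × 5² / 4.20 ≈ 80.95
n = 9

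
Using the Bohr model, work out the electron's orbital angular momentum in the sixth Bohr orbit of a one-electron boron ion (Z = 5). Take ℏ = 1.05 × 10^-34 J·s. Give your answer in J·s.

6.30 × 10^-34 J·s

L_n = nℏ = 6 × 1.05 × 10^-34 = 6.30 × 10^-34 J·s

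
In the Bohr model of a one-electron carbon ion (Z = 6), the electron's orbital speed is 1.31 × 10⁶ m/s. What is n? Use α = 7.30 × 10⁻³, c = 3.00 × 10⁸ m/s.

v_n = Zαc/n ⇒ n = Zαc/v = 6 × 0.00730 × 3.00 × 10⁸ / 1.31 × 10⁶ ≈ 10.03
n = 10

10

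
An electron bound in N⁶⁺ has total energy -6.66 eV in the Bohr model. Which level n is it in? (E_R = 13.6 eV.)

E_n = −E_R Z²/n² ⇒ n² = E_R Z²/(−E_n) = 13.6 × 7² / 6.66 ≈ 100.06
n = 10

10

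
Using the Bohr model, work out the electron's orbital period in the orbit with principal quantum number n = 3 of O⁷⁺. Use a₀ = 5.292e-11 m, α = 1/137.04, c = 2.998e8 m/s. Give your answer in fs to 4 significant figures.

r = n²a₀/Z = 3²·5.292e-11/8 = 5.954e-11 m
v = Zαc/n = 8·0.007297·2.998e8/3 = 5.834e6 m/s
T = 2πr/v = 6.412e-17 s = 0.06412 fs

0.06412 fs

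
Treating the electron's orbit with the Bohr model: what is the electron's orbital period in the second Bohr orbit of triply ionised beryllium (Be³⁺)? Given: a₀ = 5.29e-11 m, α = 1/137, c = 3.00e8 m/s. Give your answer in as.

r = n²a₀/Z = 2²·5.29e-11/4 = 5.29e-11 m
v = Zαc/n = 4·0.00730·3.00e8/2 = 4.38e6 m/s
T = 2πr/v = 7.59e-17 s = 75.9 as

75.9 as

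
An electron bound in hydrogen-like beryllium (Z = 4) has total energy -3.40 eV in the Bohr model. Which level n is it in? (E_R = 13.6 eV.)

8

E_n = −E_R Z²/n² ⇒ n² = E_R Z²/(−E_n) = 13.6 × 4² / 3.40 ≈ 64.00
n = 8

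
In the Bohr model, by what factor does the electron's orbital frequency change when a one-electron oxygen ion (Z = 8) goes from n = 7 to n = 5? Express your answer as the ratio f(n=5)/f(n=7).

f ∝ Z^2 · n^-3; with Z fixed, f ∝ n^-3.
f(n=5)/f(n=7) = (5/7)^-3 = 343/125

343/125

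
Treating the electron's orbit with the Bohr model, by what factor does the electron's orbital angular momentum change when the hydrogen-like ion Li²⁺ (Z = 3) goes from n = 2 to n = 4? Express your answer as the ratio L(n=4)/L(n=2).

L = nℏ depends only on n, so L ∝ n.
L(n=4)/L(n=2) = (4/2)^1 = 2

2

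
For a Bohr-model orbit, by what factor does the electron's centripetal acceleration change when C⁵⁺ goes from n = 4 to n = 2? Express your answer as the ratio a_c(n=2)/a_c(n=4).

16

a_c ∝ Z^3 · n^-4; with Z fixed, a_c ∝ n^-4.
a_c(n=2)/a_c(n=4) = (2/4)^-4 = 16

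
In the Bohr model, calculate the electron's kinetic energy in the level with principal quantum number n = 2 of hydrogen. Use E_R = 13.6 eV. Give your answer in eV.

For a Coulomb orbit the virial theorem gives K = −E_n.
E_n = −E_R·Z²/n², so K = E_R·Z²/n² = 13.6 × 1²/2² = 3.40 eV

3.40 eV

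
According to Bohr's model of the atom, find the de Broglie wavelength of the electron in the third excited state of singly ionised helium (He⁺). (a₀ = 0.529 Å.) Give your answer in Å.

The Bohr quantisation condition is nλ = 2πr_n.
r_n = n²a₀/Z = 4.23 Å
λ = 2πr_n/n = 2π·4.23/4 = 6.65 Å

6.65 Å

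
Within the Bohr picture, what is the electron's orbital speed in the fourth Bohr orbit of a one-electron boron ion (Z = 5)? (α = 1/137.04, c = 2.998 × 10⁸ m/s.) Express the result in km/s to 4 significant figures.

v_n = Zαc/n = 5 × 0.007297 × 2.998 × 10⁸ / 4
    = 2735 km/s

2735 km/s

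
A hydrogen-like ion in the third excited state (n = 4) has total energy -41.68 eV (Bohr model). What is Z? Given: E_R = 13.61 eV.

7

E_n = −E_R Z²/n² ⇒ Z² = −E_n n²/E_R = 41.68 × 4² / 13.61 ≈ 49.00
Z = 7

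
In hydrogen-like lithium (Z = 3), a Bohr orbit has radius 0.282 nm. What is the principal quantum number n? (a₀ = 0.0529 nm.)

r_n = n²a₀/Z ⇒ n² = rZ/a₀ = 0.282 × 3 / 0.0529 ≈ 15.99
n = 4

4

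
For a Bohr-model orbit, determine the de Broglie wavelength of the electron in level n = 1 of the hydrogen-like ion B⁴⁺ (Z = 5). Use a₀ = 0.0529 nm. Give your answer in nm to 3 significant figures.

The Bohr quantisation condition is nλ = 2πr_n.
r_n = n²a₀/Z = 0.0106 nm
λ = 2πr_n/n = 2π·0.0106/1 = 0.0665 nm

0.0665 nm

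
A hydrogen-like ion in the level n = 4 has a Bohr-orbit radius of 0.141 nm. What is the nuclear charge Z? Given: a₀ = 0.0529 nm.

6

r_n = n²a₀/Z ⇒ Z = n²a₀/r = 4² × 0.0529 / 0.141 ≈ 6.00
Z = 6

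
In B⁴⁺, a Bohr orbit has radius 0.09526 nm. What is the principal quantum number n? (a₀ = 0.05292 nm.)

3

r_n = n²a₀/Z ⇒ n² = rZ/a₀ = 0.09526 × 5 / 0.05292 ≈ 9.00
n = 3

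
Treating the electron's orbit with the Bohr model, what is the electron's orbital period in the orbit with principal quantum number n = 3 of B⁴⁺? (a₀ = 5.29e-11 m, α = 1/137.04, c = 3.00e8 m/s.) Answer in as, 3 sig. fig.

r = n²a₀/Z = 3²·5.29e-11/5 = 9.52e-11 m
v = Zαc/n = 5·0.00730·3.00e8/3 = 3.65e6 m/s
T = 2πr/v = 1.64e-16 s = 164 as

164 as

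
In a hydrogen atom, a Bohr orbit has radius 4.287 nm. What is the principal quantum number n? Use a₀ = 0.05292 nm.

r_n = n²a₀/Z ⇒ n² = rZ/a₀ = 4.287 × 1 / 0.05292 ≈ 81.01
n = 9

9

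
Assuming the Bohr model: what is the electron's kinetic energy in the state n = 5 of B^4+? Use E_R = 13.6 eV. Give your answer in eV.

13.6 eV

For a Coulomb orbit the virial theorem gives K = −E_n.
E_n = −E_R·Z²/n², so K = E_R·Z²/n² = 13.6 × 5²/5² = 13.6 eV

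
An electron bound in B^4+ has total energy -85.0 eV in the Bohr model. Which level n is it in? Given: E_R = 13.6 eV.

2

E_n = −E_R Z²/n² ⇒ n² = E_R Z²/(−E_n) = 13.6 × 5² / 85.0 ≈ 4.00
n = 2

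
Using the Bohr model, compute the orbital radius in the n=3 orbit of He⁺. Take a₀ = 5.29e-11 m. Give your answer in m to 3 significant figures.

r_n = n²a₀/Z = 3² × 5.29e-11 / 2
    = 9 × 5.29e-11 / 2 = 2.38e-10 m

2.38e-10 m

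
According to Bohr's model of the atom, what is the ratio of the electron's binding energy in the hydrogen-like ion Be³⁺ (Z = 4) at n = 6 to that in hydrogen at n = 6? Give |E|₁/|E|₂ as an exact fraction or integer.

16

|E| ∝ Z^2 · n^-2
|E|₁/|E|₂ = (4/1)^2 · (6/6)^-2 = 16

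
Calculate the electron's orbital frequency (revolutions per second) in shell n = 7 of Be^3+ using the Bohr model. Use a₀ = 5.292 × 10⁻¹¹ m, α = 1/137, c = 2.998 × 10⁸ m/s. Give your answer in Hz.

3.070 × 10¹⁴ Hz

r = n²a₀/Z = 6.483 × 10⁻¹⁰ m, v = Zαc/n = 1.250 × 10⁶ m/s
f = v/(2πr) = 3.070 × 10¹⁴ Hz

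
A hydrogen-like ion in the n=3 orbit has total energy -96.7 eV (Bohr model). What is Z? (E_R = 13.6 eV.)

E_n = −E_R Z²/n² ⇒ Z² = −E_n n²/E_R = 96.7 × 3² / 13.6 ≈ 63.99
Z = 8

8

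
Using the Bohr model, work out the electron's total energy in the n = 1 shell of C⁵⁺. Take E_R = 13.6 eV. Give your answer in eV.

-490 eV

E_n = −E_R·Z²/n² = −13.6 × 6²/1² = -490 eV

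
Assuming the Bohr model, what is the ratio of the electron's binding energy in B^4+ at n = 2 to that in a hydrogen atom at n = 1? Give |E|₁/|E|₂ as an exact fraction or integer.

25/4

|E| ∝ Z^2 · n^-2
|E|₁/|E|₂ = (5/1)^2 · (2/1)^-2 = 25/4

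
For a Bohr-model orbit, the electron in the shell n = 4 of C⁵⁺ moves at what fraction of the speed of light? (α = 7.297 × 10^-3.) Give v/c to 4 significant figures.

v_n = Zαc/n, so v/c = Zα/n = 6 × 0.007297 / 4 = 0.01095

0.01095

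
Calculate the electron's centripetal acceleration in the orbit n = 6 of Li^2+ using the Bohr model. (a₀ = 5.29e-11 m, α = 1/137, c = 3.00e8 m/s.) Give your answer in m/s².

1.89e21 m/s²

r = n²a₀/Z = 6.35e-10 m, v = Zαc/n = 1.09e6 m/s
a = v²/r = (1.09e6)² / 6.35e-10 = 1.89e21 m/s²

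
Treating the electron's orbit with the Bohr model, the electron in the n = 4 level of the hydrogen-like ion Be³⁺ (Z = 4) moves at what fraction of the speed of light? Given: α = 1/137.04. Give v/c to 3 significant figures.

v_n = Zαc/n, so v/c = Zα/n = 4 × 0.00730 / 4 = 0.00730

0.00730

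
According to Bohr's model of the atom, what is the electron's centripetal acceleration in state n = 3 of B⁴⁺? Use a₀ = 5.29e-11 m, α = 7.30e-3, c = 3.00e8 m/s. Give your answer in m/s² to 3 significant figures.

r = n²a₀/Z = 9.52e-11 m, v = Zαc/n = 3.65e6 m/s
a = v²/r = (3.65e6)² / 9.52e-11 = 1.40e23 m/s²

1.40e23 m/s²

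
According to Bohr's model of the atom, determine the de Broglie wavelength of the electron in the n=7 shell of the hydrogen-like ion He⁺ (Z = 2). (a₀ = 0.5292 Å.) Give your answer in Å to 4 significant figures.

The Bohr quantisation condition is nλ = 2πr_n.
r_n = n²a₀/Z = 12.97 Å
λ = 2πr_n/n = 2π·12.97/7 = 11.64 Å

11.64 Å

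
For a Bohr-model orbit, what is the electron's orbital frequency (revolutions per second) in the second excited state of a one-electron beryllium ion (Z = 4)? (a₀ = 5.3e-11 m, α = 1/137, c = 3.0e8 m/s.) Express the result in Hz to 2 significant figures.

r = n²a₀/Z = 1.2e-10 m, v = Zαc/n = 2.9e6 m/s
f = v/(2πr) = 3.9e15 Hz

3.9e15 Hz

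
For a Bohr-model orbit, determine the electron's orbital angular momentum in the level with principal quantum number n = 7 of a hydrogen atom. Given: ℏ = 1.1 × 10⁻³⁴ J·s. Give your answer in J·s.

L_n = nℏ = 7 × 1.1 × 10⁻³⁴ = 7.7 × 10⁻³⁴ J·s

7.7 × 10⁻³⁴ J·s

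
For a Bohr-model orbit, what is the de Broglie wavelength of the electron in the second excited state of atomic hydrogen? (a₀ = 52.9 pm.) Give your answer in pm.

997 pm

The Bohr quantisation condition is nλ = 2πr_n.
r_n = n²a₀/Z = 476 pm
λ = 2πr_n/n = 2π·476/3 = 997 pm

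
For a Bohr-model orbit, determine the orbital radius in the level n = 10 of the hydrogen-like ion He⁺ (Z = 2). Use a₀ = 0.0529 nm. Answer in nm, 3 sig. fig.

2.65 nm

r_n = n²a₀/Z = 10² × 0.0529 / 2
    = 100 × 0.0529 / 2 = 2.65 nm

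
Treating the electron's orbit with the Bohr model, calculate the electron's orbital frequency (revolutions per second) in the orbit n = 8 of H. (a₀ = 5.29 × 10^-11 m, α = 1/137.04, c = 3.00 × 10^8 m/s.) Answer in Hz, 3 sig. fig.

r = n²a₀/Z = 3.39 × 10^-9 m, v = Zαc/n = 2.74 × 10^5 m/s
f = v/(2πr) = 1.29 × 10^13 Hz

1.29 × 10^13 Hz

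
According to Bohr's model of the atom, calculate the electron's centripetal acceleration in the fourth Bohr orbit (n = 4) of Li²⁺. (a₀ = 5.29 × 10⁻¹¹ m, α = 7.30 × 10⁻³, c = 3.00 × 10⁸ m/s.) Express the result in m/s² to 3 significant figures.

r = n²a₀/Z = 2.82 × 10⁻¹⁰ m, v = Zαc/n = 1.64 × 10⁶ m/s
a = v²/r = (1.64 × 10⁶)² / 2.82 × 10⁻¹⁰ = 9.56 × 10²¹ m/s²

9.56 × 10²¹ m/s²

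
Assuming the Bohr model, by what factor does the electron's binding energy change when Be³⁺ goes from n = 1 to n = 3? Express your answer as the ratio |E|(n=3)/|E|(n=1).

|E| ∝ Z^2 · n^-2; with Z fixed, |E| ∝ n^-2.
|E|(n=3)/|E|(n=1) = (3/1)^-2 = 1/9

1/9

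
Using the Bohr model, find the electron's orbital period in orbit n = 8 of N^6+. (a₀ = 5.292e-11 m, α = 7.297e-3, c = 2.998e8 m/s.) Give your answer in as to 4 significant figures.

r = n²a₀/Z = 8²·5.292e-11/7 = 4.838e-10 m
v = Zαc/n = 7·0.007297·2.998e8/8 = 1.914e6 m/s
T = 2πr/v = 1.588e-15 s = 1588 as

1588 as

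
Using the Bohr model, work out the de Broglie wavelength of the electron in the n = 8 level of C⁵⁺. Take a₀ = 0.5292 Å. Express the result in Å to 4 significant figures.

The Bohr quantisation condition is nλ = 2πr_n.
r_n = n²a₀/Z = 5.645 Å
λ = 2πr_n/n = 2π·5.645/8 = 4.433 Å

4.433 Å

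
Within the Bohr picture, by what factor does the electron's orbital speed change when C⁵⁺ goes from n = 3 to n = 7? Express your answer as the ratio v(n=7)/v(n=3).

3/7

v ∝ Z^1 · n^-1; with Z fixed, v ∝ n^-1.
v(n=7)/v(n=3) = (7/3)^-1 = 3/7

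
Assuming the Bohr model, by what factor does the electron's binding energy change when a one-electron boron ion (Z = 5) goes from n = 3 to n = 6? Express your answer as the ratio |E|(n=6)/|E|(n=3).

1/4

|E| ∝ Z^2 · n^-2; with Z fixed, |E| ∝ n^-2.
|E|(n=6)/|E|(n=3) = (6/3)^-2 = 1/4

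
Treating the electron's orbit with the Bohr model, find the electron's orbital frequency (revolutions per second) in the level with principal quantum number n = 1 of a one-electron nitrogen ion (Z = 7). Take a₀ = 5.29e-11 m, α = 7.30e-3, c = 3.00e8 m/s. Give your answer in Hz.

r = n²a₀/Z = 7.56e-12 m, v = Zαc/n = 1.53e7 m/s
f = v/(2πr) = 3.23e17 Hz

3.23e17 Hz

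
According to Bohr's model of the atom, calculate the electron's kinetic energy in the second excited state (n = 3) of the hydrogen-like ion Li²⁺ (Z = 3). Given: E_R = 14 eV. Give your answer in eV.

For a Coulomb orbit the virial theorem gives K = −E_n.
E_n = −E_R·Z²/n², so K = E_R·Z²/n² = 14 × 3²/3² = 14 eV

14 eV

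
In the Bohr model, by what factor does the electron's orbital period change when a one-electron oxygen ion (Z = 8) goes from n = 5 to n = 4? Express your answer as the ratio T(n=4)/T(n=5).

64/125

T ∝ Z^-2 · n^3; with Z fixed, T ∝ n^3.
T(n=4)/T(n=5) = (4/5)^3 = 64/125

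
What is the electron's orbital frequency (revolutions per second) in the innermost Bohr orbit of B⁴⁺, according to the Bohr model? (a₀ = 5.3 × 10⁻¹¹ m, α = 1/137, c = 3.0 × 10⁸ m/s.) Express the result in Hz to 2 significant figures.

r = n²a₀/Z = 1.1 × 10⁻¹¹ m, v = Zαc/n = 1.1 × 10⁷ m/s
f = v/(2πr) = 1.6 × 10¹⁷ Hz

1.6 × 10¹⁷ Hz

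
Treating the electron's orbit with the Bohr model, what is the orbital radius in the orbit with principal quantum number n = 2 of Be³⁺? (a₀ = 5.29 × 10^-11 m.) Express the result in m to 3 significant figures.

r_n = n²a₀/Z = 2² × 5.29 × 10^-11 / 4
    = 4 × 5.29 × 10^-11 / 4 = 5.29 × 10^-11 m

5.29 × 10^-11 m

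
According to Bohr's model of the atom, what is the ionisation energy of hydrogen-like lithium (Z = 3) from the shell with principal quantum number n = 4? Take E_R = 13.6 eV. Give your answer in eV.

E_n = −E_R·Z²/n² = −13.6 × 3²/4² eV = -7.65 eV
Ionisation energy = −E_n = 7.65 eV

7.65 eV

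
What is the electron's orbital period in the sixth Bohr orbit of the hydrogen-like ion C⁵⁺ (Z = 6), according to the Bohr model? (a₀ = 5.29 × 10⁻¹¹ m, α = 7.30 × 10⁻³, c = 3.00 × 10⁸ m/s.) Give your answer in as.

r = n²a₀/Z = 6²·5.29 × 10⁻¹¹/6 = 3.17 × 10⁻¹⁰ m
v = Zαc/n = 6·0.00730·3.00 × 10⁸/6 = 2.19 × 10⁶ m/s
T = 2πr/v = 9.11 × 10⁻¹⁶ s = 911 as

911 as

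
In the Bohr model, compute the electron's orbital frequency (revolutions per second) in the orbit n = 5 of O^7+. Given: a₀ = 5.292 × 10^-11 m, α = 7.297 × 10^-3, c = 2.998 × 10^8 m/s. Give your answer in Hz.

r = n²a₀/Z = 1.654 × 10^-10 m, v = Zαc/n = 3.500 × 10^6 m/s
f = v/(2πr) = 3.369 × 10^15 Hz

3.369 × 10^15 Hz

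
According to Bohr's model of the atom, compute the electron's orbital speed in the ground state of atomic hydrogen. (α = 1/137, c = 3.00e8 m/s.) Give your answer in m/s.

v_n = Zαc/n = 1 × 0.00730 × 3.00e8 / 1
    = 2.19e6 m/s

2.19e6 m/s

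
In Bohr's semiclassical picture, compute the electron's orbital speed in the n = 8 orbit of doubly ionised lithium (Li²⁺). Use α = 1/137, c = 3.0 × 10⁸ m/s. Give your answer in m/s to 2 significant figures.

v_n = Zαc/n = 3 × 0.0073 × 3.0 × 10⁸ / 8
    = 8.2 × 10⁵ m/s

8.2 × 10⁵ m/s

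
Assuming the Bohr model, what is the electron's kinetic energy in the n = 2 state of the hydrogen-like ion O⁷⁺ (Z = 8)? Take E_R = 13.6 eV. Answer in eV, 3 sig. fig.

218 eV

For a Coulomb orbit the virial theorem gives K = −E_n.
E_n = −E_R·Z²/n², so K = E_R·Z²/n² = 13.6 × 8²/2² = 218 eV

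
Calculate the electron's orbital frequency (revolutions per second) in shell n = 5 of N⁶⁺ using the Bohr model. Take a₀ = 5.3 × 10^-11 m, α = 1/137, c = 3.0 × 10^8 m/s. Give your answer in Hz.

r = n²a₀/Z = 1.9 × 10^-10 m, v = Zαc/n = 3.1 × 10^6 m/s
f = v/(2πr) = 2.6 × 10^15 Hz

2.6 × 10^15 Hz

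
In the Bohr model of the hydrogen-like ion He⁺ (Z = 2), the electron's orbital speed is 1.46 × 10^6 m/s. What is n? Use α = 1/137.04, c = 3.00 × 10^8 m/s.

3

v_n = Zαc/n ⇒ n = Zαc/v = 2 × 0.00730 × 3.00 × 10^8 / 1.46 × 10^6 ≈ 3.00
n = 3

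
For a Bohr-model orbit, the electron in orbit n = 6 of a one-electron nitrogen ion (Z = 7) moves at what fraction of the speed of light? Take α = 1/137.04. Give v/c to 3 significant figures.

0.00851

v_n = Zαc/n, so v/c = Zα/n = 7 × 0.00730 / 6 = 0.00851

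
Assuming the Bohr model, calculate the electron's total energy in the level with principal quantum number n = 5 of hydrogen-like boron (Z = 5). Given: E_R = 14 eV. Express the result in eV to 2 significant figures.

-14 eV

E_n = −E_R·Z²/n² = −14 × 5²/5² = -14 eV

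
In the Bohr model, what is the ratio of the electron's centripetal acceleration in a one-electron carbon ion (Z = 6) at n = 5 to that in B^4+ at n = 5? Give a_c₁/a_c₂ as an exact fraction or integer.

216/125

a_c ∝ Z^3 · n^-4
a_c₁/a_c₂ = (6/5)^3 · (5/5)^-4 = 216/125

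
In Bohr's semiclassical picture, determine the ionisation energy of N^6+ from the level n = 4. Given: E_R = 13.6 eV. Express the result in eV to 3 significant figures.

41.6 eV

E_n = −E_R·Z²/n² = −13.6 × 7²/4² eV = -41.6 eV
Ionisation energy = −E_n = 41.6 eV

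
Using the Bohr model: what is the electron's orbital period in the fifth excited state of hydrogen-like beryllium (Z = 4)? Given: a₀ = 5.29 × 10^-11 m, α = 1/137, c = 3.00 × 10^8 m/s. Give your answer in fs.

2.05 fs

r = n²a₀/Z = 6²·5.29 × 10^-11/4 = 4.76 × 10^-10 m
v = Zαc/n = 4·0.00730·3.00 × 10^8/6 = 1.46 × 10^6 m/s
T = 2πr/v = 2.05 × 10^-15 s = 2.05 fs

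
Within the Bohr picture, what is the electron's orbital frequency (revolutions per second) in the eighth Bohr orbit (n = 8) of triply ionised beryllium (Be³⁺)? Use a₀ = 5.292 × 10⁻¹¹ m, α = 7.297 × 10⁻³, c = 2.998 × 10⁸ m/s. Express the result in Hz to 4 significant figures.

r = n²a₀/Z = 8.467 × 10⁻¹⁰ m, v = Zαc/n = 1.094 × 10⁶ m/s
f = v/(2πr) = 2.056 × 10¹⁴ Hz

2.056 × 10¹⁴ Hz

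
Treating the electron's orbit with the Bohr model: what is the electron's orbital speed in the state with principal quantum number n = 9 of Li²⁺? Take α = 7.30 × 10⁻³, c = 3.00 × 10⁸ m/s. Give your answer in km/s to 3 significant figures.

v_n = Zαc/n = 3 × 0.00730 × 3.00 × 10⁸ / 9
    = 730 km/s

730 km/s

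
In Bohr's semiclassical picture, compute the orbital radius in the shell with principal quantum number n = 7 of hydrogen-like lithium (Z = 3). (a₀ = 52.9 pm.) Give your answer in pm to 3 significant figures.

r_n = n²a₀/Z = 7² × 52.9 / 3
    = 49 × 52.9 / 3 = 864 pm

864 pm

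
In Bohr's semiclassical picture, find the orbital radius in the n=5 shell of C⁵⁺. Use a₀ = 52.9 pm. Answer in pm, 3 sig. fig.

r_n = n²a₀/Z = 5² × 52.9 / 6
    = 25 × 52.9 / 6 = 220 pm

220 pm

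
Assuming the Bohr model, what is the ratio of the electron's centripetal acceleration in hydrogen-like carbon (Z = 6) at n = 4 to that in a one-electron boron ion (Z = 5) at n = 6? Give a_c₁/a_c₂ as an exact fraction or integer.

2187/250

a_c ∝ Z^3 · n^-4
a_c₁/a_c₂ = (6/5)^3 · (4/6)^-4 = 2187/250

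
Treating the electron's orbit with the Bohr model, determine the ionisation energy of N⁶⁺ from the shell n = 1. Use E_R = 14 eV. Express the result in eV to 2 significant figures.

E_n = −E_R·Z²/n² = −14 × 7²/1² eV = -690 eV
Ionisation energy = −E_n = 690 eV

690 eV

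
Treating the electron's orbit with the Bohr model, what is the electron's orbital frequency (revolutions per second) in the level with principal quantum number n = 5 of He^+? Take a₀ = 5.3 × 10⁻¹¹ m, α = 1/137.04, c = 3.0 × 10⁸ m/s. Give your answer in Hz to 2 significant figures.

r = n²a₀/Z = 6.6 × 10⁻¹⁰ m, v = Zαc/n = 8.8 × 10⁵ m/s
f = v/(2πr) = 2.1 × 10¹⁴ Hz

2.1 × 10¹⁴ Hz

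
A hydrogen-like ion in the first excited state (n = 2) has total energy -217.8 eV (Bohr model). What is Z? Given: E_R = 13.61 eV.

E_n = −E_R Z²/n² ⇒ Z² = −E_n n²/E_R = 217.8 × 2² / 13.61 ≈ 64.01
Z = 8

8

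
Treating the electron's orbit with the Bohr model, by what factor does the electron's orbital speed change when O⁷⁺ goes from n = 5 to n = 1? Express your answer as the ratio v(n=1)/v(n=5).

5

v ∝ Z^1 · n^-1; with Z fixed, v ∝ n^-1.
v(n=1)/v(n=5) = (1/5)^-1 = 5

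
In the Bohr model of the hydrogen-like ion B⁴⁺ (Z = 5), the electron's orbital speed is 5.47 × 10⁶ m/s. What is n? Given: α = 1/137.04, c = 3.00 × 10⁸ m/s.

2

v_n = Zαc/n ⇒ n = Zαc/v = 5 × 0.00730 × 3.00 × 10⁸ / 5.47 × 10⁶ ≈ 2.00
n = 2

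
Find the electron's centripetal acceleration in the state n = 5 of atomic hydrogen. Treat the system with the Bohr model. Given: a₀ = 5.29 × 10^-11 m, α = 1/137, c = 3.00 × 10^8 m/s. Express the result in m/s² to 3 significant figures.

1.45 × 10^20 m/s²

r = n²a₀/Z = 1.32 × 10^-9 m, v = Zαc/n = 4.38 × 10^5 m/s
a = v²/r = (4.38 × 10^5)² / 1.32 × 10^-9 = 1.45 × 10^20 m/s²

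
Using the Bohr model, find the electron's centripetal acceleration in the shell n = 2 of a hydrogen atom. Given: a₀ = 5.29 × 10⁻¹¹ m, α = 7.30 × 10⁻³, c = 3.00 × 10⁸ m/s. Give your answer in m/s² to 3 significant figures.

r = n²a₀/Z = 2.12 × 10⁻¹⁰ m, v = Zαc/n = 1.09 × 10⁶ m/s
a = v²/r = (1.09 × 10⁶)² / 2.12 × 10⁻¹⁰ = 5.67 × 10²¹ m/s²

5.67 × 10²¹ m/s²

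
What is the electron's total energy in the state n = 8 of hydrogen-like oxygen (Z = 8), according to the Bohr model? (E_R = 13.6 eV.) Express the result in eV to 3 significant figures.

E_n = −E_R·Z²/n² = −13.6 × 8²/8² = -13.6 eV

-13.6 eV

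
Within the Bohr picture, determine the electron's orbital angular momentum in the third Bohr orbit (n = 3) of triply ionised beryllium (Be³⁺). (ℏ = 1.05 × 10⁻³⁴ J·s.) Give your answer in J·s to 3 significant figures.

L_n = nℏ = 3 × 1.05 × 10⁻³⁴ = 3.15 × 10⁻³⁴ J·s

3.15 × 10⁻³⁴ J·s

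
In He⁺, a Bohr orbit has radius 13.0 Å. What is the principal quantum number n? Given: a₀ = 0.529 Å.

7

r_n = n²a₀/Z ⇒ n² = rZ/a₀ = 13.0 × 2 / 0.529 ≈ 49.15
n = 7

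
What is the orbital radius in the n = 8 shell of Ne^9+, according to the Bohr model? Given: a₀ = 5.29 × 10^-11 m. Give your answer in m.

3.39 × 10^-10 m

r_n = n²a₀/Z = 8² × 5.29 × 10^-11 / 10
    = 64 × 5.29 × 10^-11 / 10 = 3.39 × 10^-10 m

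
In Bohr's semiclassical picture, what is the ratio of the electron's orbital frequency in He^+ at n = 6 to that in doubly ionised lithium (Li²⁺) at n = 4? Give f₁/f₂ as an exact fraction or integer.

f ∝ Z^2 · n^-3
f₁/f₂ = (2/3)^2 · (6/4)^-3 = 32/243

32/243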